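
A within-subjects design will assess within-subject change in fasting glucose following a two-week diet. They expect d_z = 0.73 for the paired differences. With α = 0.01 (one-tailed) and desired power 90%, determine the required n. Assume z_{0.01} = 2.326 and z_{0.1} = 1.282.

n = 25 pairs

For a paired (one-sample on differences) test: n = ((z_{α} + z_β) / d)².
z_{α} + z_β = 2.326 + 1.282 = 3.608.
n = (3.608 / 0.73)² = 4.942² = 24.43.
Round up.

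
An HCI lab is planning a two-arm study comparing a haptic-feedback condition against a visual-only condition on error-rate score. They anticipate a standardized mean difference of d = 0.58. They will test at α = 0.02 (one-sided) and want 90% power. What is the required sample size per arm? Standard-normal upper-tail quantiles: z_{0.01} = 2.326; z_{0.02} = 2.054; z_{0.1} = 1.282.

For two independent groups with equal n: n = 2·((z_{α} + z_β) / d)².
z_{α} + z_β = 2.054 + 1.282 = 3.336.
n = 2 × (3.336 / 0.58)² = 2 × 5.752² = 2 × 33.08 = 66.2.
Round up to the next whole participant.

n = 67 per group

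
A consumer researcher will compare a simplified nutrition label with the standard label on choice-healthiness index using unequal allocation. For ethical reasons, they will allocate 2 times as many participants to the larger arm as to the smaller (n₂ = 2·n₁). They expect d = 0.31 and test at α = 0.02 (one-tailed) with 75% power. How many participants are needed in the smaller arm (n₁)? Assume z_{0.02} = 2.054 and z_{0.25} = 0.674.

With allocation ratio k = n₂/n₁ = 2, Var(x̄₁−x̄₂) = σ²(1/n₁ + 1/(k·n₁)) = σ²·(k+1)/(k·n₁).
So n₁ = (1 + 1/k)·((z_{α} + z_β)/d)² = 1.500 × (2.728/0.31)².
n₁ = 1.500 × 77.44 = 116.2.
Round up: n₁ = 117, giving n₂ = 2 × 117 = 234.

n₁ = 117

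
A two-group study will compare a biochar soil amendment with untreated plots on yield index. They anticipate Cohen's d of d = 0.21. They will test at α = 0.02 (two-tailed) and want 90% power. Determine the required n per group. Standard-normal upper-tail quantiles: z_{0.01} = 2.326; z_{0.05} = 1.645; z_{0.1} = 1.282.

For two independent groups with equal n: n = 2·((z_{α/2} + z_β) / d)².
z_{α/2} + z_β = 2.326 + 1.282 = 3.608.
n = 2 × (3.608 / 0.21)² = 2 × 17.181² = 2 × 295.19 = 590.4.
Round up to the next whole participant.

n = 591 per group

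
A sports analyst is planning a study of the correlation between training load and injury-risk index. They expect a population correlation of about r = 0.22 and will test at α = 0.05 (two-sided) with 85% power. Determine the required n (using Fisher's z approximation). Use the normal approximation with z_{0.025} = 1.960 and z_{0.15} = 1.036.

n = 183

Fisher's z: C = ½·ln((1+r)/(1−r)) = ½·ln(1.5641) = 0.2237.
n = ((z_{α/2} + z_β)/C)² + 3.
(1.960 + 1.036) / 0.2237 = 2.996 / 0.2237 = 13.393.
n = 13.393² + 3 = 179.37 + 3 = 182.4.
Round up.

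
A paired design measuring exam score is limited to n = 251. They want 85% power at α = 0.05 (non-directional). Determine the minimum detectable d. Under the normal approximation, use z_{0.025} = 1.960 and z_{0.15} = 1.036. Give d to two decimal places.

For a single sample (or paired design) of n = 251: d_min = (z_{α/2} + z_β)/√n.
z-sum = 1.960 + 1.036 = 2.996.
d_min = 2.996 / √251 = 2.996 / 15.843 = 0.189.

d_min ≈ 0.19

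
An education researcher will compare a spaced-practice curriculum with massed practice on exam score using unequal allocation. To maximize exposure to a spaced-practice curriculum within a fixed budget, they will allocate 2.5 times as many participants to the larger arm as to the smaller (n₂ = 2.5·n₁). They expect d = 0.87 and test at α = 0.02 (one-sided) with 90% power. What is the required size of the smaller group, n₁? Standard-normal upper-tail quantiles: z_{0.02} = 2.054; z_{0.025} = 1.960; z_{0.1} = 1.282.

n₁ = 21

With allocation ratio k = n₂/n₁ = 2.5, Var(x̄₁−x̄₂) = σ²(1/n₁ + 1/(k·n₁)) = σ²·(k+1)/(k·n₁).
So n₁ = (1 + 1/k)·((z_{α} + z_β)/d)² = 1.400 × (3.336/0.87)².
n₁ = 1.400 × 14.70 = 20.6.
Round up: n₁ = 21, giving n₂ = ⌈2.5 × 21⌉ = ⌈52.5⌉ = 53.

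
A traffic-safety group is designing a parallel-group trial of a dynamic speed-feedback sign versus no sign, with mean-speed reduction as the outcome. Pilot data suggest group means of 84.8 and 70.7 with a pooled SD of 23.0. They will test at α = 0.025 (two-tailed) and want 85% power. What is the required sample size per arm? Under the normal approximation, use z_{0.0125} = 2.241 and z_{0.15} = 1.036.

n = 58 per group

Cohen's d = |M₁ − M₂| / SD_pooled = |84.8 − 70.7| / 23.0 = 14.1 / 23.0 = 0.613.
For two independent groups with equal n: n = 2·((z_{α/2} + z_β) / d)².
z_{α/2} + z_β = 2.241 + 1.036 = 3.277.
n = 2 × (3.277 / 0.613)² = 2 × 5.346² = 2 × 28.58 = 57.2.
Round up to the next whole participant.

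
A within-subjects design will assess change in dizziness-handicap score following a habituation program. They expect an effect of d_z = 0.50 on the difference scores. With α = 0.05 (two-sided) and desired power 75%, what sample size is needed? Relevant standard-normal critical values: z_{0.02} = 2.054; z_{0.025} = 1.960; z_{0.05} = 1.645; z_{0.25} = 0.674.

n = 28 pairs

For a paired (one-sample on differences) test: n = ((z_{α/2} + z_β) / d)².
z_{α/2} + z_β = 1.960 + 0.674 = 2.634.
n = (2.634 / 0.50)² = 5.268² = 27.75.
Round up.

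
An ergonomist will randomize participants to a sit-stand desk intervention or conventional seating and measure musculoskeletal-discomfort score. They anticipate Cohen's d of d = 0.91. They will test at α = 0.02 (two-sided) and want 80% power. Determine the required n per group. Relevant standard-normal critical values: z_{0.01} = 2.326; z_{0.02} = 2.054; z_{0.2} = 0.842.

n = 25 per group

For two independent groups with equal n: n = 2·((z_{α/2} + z_β) / d)².
z_{α/2} + z_β = 2.326 + 0.842 = 3.168.
n = 2 × (3.168 / 0.91)² = 2 × 3.481² = 2 × 12.12 = 24.2.
Round up to the next whole participant.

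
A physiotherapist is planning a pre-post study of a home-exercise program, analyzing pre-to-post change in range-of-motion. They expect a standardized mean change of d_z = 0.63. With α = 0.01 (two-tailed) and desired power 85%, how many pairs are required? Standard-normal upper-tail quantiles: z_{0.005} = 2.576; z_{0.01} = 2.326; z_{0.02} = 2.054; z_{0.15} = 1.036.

n = 33 pairs

For a paired (one-sample on differences) test: n = ((z_{α/2} + z_β) / d)².
z_{α/2} + z_β = 2.576 + 1.036 = 3.612.
n = (3.612 / 0.63)² = 5.733² = 32.87.
Round up.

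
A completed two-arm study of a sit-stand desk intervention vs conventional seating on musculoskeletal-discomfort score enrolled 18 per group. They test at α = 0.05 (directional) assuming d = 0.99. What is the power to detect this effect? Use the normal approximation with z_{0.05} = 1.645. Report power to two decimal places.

For two equal groups, power = Φ(d·√(n/2) − z_{α}).
d·√(n/2) = 0.99 × √(18/2) = 0.99 × 3.000 = 2.970.
z_β = 2.970 − 1.645 = 1.325.
Power = Φ(1.325) = 0.907.

power ≈ 0.91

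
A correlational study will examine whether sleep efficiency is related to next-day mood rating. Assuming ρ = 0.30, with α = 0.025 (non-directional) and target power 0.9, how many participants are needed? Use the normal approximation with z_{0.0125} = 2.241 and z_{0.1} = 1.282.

n = 133

Fisher's z: C = ½·ln((1+r)/(1−r)) = ½·ln(1.8571) = 0.3095.
n = ((z_{α/2} + z_β)/C)² + 3.
(2.241 + 1.282) / 0.3095 = 3.523 / 0.3095 = 11.383.
n = 11.383² + 3 = 129.57 + 3 = 132.6.
Round up.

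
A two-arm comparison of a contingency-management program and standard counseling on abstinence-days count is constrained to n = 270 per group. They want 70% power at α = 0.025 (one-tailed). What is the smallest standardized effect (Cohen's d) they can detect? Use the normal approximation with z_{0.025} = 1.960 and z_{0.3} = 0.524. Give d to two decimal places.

For two independent groups of n = 270 each: d_min = (z_{α} + z_β)·√(2/n).
z-sum = 1.960 + 0.524 = 2.484.
d_min = 2.484 × √(2/270) = 2.484 × 0.0861 = 0.214.

d_min ≈ 0.21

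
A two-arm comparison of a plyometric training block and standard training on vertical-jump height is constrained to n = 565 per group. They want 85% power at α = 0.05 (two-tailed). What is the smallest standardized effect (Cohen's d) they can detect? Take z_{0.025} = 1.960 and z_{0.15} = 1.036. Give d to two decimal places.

d_min ≈ 0.18

For two independent groups of n = 565 each: d_min = (z_{α/2} + z_β)·√(2/n).
z-sum = 1.960 + 1.036 = 2.996.
d_min = 2.996 × √(2/565) = 2.996 × 0.0595 = 0.178.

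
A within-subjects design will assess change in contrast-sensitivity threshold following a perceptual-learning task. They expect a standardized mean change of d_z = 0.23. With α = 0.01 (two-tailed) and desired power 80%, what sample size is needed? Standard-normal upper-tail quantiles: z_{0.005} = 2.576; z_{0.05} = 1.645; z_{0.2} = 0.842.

For a paired (one-sample on differences) test: n = ((z_{α/2} + z_β) / d)².
z_{α/2} + z_β = 2.576 + 0.842 = 3.418.
n = (3.418 / 0.23)² = 14.861² = 220.85.
Round up.

n = 221 pairs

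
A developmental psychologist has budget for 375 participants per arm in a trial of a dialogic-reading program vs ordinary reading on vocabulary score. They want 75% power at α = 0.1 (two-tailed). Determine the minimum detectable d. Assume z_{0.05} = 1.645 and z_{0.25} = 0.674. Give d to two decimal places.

For two independent groups of n = 375 each: d_min = (z_{α/2} + z_β)·√(2/n).
z-sum = 1.645 + 0.674 = 2.319.
d_min = 2.319 × √(2/375) = 2.319 × 0.0730 = 0.169.

d_min ≈ 0.17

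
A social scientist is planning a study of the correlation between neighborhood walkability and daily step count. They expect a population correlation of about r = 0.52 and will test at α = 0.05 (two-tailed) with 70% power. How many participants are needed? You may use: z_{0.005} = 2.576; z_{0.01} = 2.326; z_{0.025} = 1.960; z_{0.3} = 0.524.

n = 22

Fisher's z: C = ½·ln((1+r)/(1−r)) = ½·ln(3.1667) = 0.5763.
n = ((z_{α/2} + z_β)/C)² + 3.
(1.960 + 0.524) / 0.5763 = 2.484 / 0.5763 = 4.310.
n = 4.310² + 3 = 18.58 + 3 = 21.6.
Round up.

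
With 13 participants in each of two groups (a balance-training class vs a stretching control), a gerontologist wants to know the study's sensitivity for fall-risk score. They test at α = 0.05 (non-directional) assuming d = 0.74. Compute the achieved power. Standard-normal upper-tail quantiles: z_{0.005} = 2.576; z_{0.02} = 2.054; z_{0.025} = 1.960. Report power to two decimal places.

For two equal groups, power = Φ(d·√(n/2) − z_{α/2}).
d·√(n/2) = 0.74 × √(13/2) = 0.74 × 2.550 = 1.887.
z_β = 1.887 − 1.960 = -0.073.
Power = Φ(-0.073) = 0.471.

power ≈ 0.47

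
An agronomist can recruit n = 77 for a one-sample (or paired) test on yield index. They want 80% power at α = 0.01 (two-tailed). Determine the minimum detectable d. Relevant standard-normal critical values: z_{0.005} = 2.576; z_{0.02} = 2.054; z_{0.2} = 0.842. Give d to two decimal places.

For a single sample (or paired design) of n = 77: d_min = (z_{α/2} + z_β)/√n.
z-sum = 2.576 + 0.842 = 3.418.
d_min = 3.418 / √77 = 3.418 / 8.775 = 0.390.

d_min ≈ 0.39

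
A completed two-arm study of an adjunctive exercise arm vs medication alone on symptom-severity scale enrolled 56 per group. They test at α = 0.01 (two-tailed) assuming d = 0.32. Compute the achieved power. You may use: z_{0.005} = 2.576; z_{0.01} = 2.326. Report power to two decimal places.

power ≈ 0.19

For two equal groups, power = Φ(d·√(n/2) − z_{α/2}).
d·√(n/2) = 0.32 × √(56/2) = 0.32 × 5.292 = 1.693.
z_β = 1.693 − 2.576 = -0.883.
Power = Φ(-0.883) = 0.189.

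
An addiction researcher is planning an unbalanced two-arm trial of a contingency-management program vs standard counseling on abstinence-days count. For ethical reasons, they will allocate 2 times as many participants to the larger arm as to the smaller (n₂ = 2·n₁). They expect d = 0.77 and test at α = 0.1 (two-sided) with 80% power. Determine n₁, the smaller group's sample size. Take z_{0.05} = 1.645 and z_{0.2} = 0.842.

With allocation ratio k = n₂/n₁ = 2, Var(x̄₁−x̄₂) = σ²(1/n₁ + 1/(k·n₁)) = σ²·(k+1)/(k·n₁).
So n₁ = (1 + 1/k)·((z_{α/2} + z_β)/d)² = 1.500 × (2.487/0.77)².
n₁ = 1.500 × 10.43 = 15.6.
Round up: n₁ = 16, giving n₂ = 2 × 16 = 32.

n₁ = 16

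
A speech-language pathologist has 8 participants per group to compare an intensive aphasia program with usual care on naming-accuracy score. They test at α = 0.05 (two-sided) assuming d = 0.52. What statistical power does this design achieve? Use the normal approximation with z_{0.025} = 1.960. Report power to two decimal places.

For two equal groups, power = Φ(d·√(n/2) − z_{α/2}).
d·√(n/2) = 0.52 × √(8/2) = 0.52 × 2.000 = 1.040.
z_β = 1.040 − 1.960 = -0.920.
Power = Φ(-0.920) = 0.179.

power ≈ 0.18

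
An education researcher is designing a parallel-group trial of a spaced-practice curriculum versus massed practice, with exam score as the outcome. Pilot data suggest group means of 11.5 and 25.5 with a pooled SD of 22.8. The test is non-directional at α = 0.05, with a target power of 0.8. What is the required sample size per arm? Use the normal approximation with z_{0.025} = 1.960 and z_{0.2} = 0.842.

Cohen's d = |M₁ − M₂| / SD_pooled = |11.5 − 25.5| / 22.8 = 14.0 / 22.8 = 0.614.
For two independent groups with equal n: n = 2·((z_{α/2} + z_β) / d)².
z_{α/2} + z_β = 1.960 + 0.842 = 2.802.
n = 2 × (2.802 / 0.614)² = 2 × 4.564² = 2 × 20.83 = 41.7.
Round up to the next whole participant.

n = 42 per group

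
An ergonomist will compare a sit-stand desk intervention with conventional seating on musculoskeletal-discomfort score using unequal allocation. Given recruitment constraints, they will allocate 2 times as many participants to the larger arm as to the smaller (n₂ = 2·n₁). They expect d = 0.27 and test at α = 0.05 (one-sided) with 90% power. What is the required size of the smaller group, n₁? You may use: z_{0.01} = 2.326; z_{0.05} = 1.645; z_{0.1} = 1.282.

n₁ = 177

With allocation ratio k = n₂/n₁ = 2, Var(x̄₁−x̄₂) = σ²(1/n₁ + 1/(k·n₁)) = σ²·(k+1)/(k·n₁).
So n₁ = (1 + 1/k)·((z_{α} + z_β)/d)² = 1.500 × (2.927/0.27)².
n₁ = 1.500 × 117.52 = 176.3.
Round up: n₁ = 177, giving n₂ = 2 × 177 = 354.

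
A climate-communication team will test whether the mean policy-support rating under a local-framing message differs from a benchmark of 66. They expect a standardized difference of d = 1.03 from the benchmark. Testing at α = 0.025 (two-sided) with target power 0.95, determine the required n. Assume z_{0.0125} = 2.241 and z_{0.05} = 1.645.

n = 15

For a one-sample test: n = ((z_{α/2} + z_β) / d)².
z_{α/2} + z_β = 2.241 + 1.645 = 3.886.
n = (3.886 / 1.03)² = 3.773² = 14.23.
Round up.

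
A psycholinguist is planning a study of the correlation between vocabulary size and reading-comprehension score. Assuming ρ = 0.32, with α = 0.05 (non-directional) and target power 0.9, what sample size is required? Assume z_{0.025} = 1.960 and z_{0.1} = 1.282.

n = 99

Fisher's z: C = ½·ln((1+r)/(1−r)) = ½·ln(1.9412) = 0.3316.
n = ((z_{α/2} + z_β)/C)² + 3.
(1.960 + 1.282) / 0.3316 = 3.242 / 0.3316 = 9.777.
n = 9.777² + 3 = 95.59 + 3 = 98.6.
Round up.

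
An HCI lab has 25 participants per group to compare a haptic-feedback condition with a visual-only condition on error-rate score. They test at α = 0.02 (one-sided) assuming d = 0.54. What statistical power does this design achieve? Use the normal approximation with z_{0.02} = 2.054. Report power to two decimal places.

power ≈ 0.44

For two equal groups, power = Φ(d·√(n/2) − z_{α}).
d·√(n/2) = 0.54 × √(25/2) = 0.54 × 3.536 = 1.909.
z_β = 1.909 − 2.054 = -0.145.
Power = Φ(-0.145) = 0.442.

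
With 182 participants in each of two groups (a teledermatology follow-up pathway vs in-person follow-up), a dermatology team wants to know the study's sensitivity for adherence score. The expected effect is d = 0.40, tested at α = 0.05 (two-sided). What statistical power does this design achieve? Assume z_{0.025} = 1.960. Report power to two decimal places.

For two equal groups, power = Φ(d·√(n/2) − z_{α/2}).
d·√(n/2) = 0.40 × √(182/2) = 0.40 × 9.539 = 3.816.
z_β = 3.816 − 1.960 = 1.856.
Power = Φ(1.856) = 0.968.

power ≈ 0.97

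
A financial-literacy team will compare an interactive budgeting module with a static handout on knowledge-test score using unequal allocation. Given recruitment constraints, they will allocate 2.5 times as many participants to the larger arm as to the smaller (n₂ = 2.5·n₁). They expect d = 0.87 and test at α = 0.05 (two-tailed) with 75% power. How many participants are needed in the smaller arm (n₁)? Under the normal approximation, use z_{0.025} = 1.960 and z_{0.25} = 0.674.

With allocation ratio k = n₂/n₁ = 2.5, Var(x̄₁−x̄₂) = σ²(1/n₁ + 1/(k·n₁)) = σ²·(k+1)/(k·n₁).
So n₁ = (1 + 1/k)·((z_{α/2} + z_β)/d)² = 1.400 × (2.634/0.87)².
n₁ = 1.400 × 9.17 = 12.8.
Round up: n₁ = 13, giving n₂ = ⌈2.5 × 13⌉ = ⌈32.5⌉ = 33.

n₁ = 13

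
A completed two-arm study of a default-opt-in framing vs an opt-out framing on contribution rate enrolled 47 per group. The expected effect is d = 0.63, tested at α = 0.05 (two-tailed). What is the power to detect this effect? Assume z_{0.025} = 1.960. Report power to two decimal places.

power ≈ 0.86

For two equal groups, power = Φ(d·√(n/2) − z_{α/2}).
d·√(n/2) = 0.63 × √(47/2) = 0.63 × 4.848 = 3.054.
z_β = 3.054 − 1.960 = 1.094.
Power = Φ(1.094) = 0.863.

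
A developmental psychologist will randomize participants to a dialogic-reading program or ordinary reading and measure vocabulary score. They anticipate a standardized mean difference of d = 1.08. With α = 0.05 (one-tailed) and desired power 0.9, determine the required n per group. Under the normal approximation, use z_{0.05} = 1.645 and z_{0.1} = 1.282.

n = 15 per group

For two independent groups with equal n: n = 2·((z_{α} + z_β) / d)².
z_{α} + z_β = 1.645 + 1.282 = 2.927.
n = 2 × (2.927 / 1.08)² = 2 × 2.710² = 2 × 7.35 = 14.7.
Round up to the next whole participant.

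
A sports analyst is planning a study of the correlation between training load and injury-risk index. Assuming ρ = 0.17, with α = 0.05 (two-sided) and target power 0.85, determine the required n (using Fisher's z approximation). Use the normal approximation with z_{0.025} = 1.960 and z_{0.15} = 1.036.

Fisher's z: C = ½·ln((1+r)/(1−r)) = ½·ln(1.4096) = 0.1717.
n = ((z_{α/2} + z_β)/C)² + 3.
(1.960 + 1.036) / 0.1717 = 2.996 / 0.1717 = 17.449.
n = 17.449² + 3 = 304.47 + 3 = 307.5.
Round up.

n = 308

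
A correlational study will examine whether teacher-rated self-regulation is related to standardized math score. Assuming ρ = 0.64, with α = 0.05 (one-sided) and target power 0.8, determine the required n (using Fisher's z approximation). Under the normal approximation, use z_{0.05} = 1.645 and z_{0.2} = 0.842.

n = 14

Fisher's z: C = ½·ln((1+r)/(1−r)) = ½·ln(4.5556) = 0.7582.
n = ((z_{α} + z_β)/C)² + 3.
(1.645 + 0.842) / 0.7582 = 2.487 / 0.7582 = 3.280.
n = 3.280² + 3 = 10.76 + 3 = 13.8.
Round up.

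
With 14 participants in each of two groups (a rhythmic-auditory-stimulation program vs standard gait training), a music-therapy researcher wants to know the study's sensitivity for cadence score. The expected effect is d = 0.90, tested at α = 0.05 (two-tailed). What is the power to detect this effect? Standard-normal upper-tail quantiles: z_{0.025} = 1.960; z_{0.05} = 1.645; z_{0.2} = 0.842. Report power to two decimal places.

power ≈ 0.66

For two equal groups, power = Φ(d·√(n/2) − z_{α/2}).
d·√(n/2) = 0.90 × √(14/2) = 0.90 × 2.646 = 2.381.
z_β = 2.381 − 1.960 = 0.421.
Power = Φ(0.421) = 0.663.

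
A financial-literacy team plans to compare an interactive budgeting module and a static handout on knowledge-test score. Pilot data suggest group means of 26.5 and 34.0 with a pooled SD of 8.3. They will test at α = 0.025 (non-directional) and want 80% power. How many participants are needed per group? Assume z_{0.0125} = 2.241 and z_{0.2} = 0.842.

n = 24 per group

Cohen's d = |M₁ − M₂| / SD_pooled = |26.5 − 34.0| / 8.3 = 7.5 / 8.3 = 0.904.
For two independent groups with equal n: n = 2·((z_{α/2} + z_β) / d)².
z_{α/2} + z_β = 2.241 + 0.842 = 3.083.
n = 2 × (3.083 / 0.904)² = 2 × 3.410² = 2 × 11.63 = 23.3.
Round up to the next whole participant.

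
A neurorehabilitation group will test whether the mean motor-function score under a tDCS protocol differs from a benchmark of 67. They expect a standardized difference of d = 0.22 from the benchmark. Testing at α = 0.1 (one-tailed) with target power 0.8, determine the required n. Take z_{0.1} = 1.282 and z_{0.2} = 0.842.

n = 94

For a one-sample test: n = ((z_{α} + z_β) / d)².
z_{α} + z_β = 1.282 + 0.842 = 2.124.
n = (2.124 / 0.22)² = 9.655² = 93.21.
Round up.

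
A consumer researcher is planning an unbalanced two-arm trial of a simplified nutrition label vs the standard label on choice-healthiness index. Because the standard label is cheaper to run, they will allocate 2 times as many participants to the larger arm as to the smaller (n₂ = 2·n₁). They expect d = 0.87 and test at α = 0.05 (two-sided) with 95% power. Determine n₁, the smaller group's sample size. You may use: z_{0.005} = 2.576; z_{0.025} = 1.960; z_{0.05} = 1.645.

n₁ = 26

With allocation ratio k = n₂/n₁ = 2, Var(x̄₁−x̄₂) = σ²(1/n₁ + 1/(k·n₁)) = σ²·(k+1)/(k·n₁).
So n₁ = (1 + 1/k)·((z_{α/2} + z_β)/d)² = 1.500 × (3.605/0.87)².
n₁ = 1.500 × 17.17 = 25.8.
Round up: n₁ = 26, giving n₂ = 2 × 26 = 52.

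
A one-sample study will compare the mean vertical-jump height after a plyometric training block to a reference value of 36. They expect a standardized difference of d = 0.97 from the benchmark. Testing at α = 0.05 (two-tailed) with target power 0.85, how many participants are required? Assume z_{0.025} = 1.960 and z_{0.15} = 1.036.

n = 10

For a one-sample test: n = ((z_{α/2} + z_β) / d)².
z_{α/2} + z_β = 1.960 + 1.036 = 2.996.
n = (2.996 / 0.97)² = 3.089² = 9.54.
Round up.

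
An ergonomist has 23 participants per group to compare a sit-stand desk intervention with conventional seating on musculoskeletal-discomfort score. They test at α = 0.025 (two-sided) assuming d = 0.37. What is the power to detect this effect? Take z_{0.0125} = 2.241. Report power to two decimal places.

power ≈ 0.16

For two equal groups, power = Φ(d·√(n/2) − z_{α/2}).
d·√(n/2) = 0.37 × √(23/2) = 0.37 × 3.391 = 1.255.
z_β = 1.255 − 2.241 = -0.986.
Power = Φ(-0.986) = 0.162.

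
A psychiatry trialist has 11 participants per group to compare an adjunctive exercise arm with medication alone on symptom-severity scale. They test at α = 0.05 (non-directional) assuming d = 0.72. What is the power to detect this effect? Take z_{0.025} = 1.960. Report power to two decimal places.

power ≈ 0.39

For two equal groups, power = Φ(d·√(n/2) − z_{α/2}).
d·√(n/2) = 0.72 × √(11/2) = 0.72 × 2.345 = 1.689.
z_β = 1.689 − 1.960 = -0.271.
Power = Φ(-0.271) = 0.393.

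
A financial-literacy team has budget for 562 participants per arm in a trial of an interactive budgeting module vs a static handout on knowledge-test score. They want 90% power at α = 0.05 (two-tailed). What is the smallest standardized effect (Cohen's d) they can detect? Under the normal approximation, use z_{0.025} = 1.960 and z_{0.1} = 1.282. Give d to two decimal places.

For two independent groups of n = 562 each: d_min = (z_{α/2} + z_β)·√(2/n).
z-sum = 1.960 + 1.282 = 3.242.
d_min = 3.242 × √(2/562) = 3.242 × 0.0597 = 0.193.

d_min ≈ 0.19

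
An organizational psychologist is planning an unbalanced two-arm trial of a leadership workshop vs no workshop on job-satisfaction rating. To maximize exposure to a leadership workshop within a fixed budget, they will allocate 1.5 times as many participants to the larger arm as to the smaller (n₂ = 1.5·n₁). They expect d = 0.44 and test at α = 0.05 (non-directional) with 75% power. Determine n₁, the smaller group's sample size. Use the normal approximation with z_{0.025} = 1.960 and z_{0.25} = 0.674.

n₁ = 60

With allocation ratio k = n₂/n₁ = 1.5, Var(x̄₁−x̄₂) = σ²(1/n₁ + 1/(k·n₁)) = σ²·(k+1)/(k·n₁).
So n₁ = (1 + 1/k)·((z_{α/2} + z_β)/d)² = 1.667 × (2.634/0.44)².
n₁ = 1.667 × 35.84 = 59.7.
Round up: n₁ = 60, giving n₂ = 1.5 × 60 = 90.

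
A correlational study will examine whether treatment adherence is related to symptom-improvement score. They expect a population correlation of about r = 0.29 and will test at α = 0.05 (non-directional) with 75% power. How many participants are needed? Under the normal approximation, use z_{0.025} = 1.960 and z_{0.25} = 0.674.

n = 81

Fisher's z: C = ½·ln((1+r)/(1−r)) = ½·ln(1.8169) = 0.2986.
n = ((z_{α/2} + z_β)/C)² + 3.
(1.960 + 0.674) / 0.2986 = 2.634 / 0.2986 = 8.821.
n = 8.821² + 3 = 77.81 + 3 = 80.8.
Round up.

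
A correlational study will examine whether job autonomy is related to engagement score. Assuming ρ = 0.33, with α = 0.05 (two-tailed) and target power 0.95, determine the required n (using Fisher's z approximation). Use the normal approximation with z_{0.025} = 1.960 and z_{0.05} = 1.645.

Fisher's z: C = ½·ln((1+r)/(1−r)) = ½·ln(1.9851) = 0.3428.
n = ((z_{α/2} + z_β)/C)² + 3.
(1.960 + 1.645) / 0.3428 = 3.605 / 0.3428 = 10.516.
n = 10.516² + 3 = 110.59 + 3 = 113.6.
Round up.

n = 114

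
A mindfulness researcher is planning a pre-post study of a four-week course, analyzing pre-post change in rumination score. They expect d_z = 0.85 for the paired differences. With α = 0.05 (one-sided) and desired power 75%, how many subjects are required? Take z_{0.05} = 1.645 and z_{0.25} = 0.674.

n = 8 pairs

For a paired (one-sample on differences) test: n = ((z_{α} + z_β) / d)².
z_{α} + z_β = 1.645 + 0.674 = 2.319.
n = (2.319 / 0.85)² = 2.728² = 7.44.
Round up.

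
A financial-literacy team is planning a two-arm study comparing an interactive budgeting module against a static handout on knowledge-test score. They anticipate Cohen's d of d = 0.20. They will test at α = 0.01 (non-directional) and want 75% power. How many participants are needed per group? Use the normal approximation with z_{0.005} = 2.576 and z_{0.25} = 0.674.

For two independent groups with equal n: n = 2·((z_{α/2} + z_β) / d)².
z_{α/2} + z_β = 2.576 + 0.674 = 3.250.
n = 2 × (3.250 / 0.20)² = 2 × 16.250² = 2 × 264.06 = 528.1.
Round up to the next whole participant.

n = 529 per group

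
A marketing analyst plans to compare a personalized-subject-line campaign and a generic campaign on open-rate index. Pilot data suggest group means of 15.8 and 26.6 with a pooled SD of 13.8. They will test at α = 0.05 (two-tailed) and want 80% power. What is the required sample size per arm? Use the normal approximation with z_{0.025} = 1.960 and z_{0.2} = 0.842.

n = 26 per group

Cohen's d = |M₁ − M₂| / SD_pooled = |15.8 − 26.6| / 13.8 = 10.8 / 13.8 = 0.783.
For two independent groups with equal n: n = 2·((z_{α/2} + z_β) / d)².
z_{α/2} + z_β = 1.960 + 0.842 = 2.802.
n = 2 × (2.802 / 0.783)² = 2 × 3.579² = 2 × 12.81 = 25.6.
Round up to the next whole participant.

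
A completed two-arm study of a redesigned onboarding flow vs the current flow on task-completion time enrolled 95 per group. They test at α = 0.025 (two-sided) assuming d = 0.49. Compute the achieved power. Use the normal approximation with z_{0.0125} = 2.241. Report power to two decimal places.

For two equal groups, power = Φ(d·√(n/2) − z_{α/2}).
d·√(n/2) = 0.49 × √(95/2) = 0.49 × 6.892 = 3.377.
z_β = 3.377 − 2.241 = 1.136.
Power = Φ(1.136) = 0.872.

power ≈ 0.87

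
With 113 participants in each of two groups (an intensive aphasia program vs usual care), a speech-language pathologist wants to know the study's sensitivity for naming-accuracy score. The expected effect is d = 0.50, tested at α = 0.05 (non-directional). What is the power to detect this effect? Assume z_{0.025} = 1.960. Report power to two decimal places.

power ≈ 0.96

For two equal groups, power = Φ(d·√(n/2) − z_{α/2}).
d·√(n/2) = 0.50 × √(113/2) = 0.50 × 7.517 = 3.758.
z_β = 3.758 − 1.960 = 1.798.
Power = Φ(1.798) = 0.964.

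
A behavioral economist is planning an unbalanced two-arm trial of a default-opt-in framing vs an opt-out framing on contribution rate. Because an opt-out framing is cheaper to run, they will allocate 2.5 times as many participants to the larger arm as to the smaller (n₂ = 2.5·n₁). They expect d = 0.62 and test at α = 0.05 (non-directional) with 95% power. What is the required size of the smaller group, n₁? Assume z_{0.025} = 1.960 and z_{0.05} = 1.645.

n₁ = 48

With allocation ratio k = n₂/n₁ = 2.5, Var(x̄₁−x̄₂) = σ²(1/n₁ + 1/(k·n₁)) = σ²·(k+1)/(k·n₁).
So n₁ = (1 + 1/k)·((z_{α/2} + z_β)/d)² = 1.400 × (3.605/0.62)².
n₁ = 1.400 × 33.81 = 47.3.
Round up: n₁ = 48, giving n₂ = 2.5 × 48 = 120.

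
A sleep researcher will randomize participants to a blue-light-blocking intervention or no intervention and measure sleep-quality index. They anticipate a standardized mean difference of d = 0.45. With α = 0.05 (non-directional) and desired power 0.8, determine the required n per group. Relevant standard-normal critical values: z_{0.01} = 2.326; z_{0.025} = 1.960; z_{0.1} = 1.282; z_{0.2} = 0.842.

For two independent groups with equal n: n = 2·((z_{α/2} + z_β) / d)².
z_{α/2} + z_β = 1.960 + 0.842 = 2.802.
n = 2 × (2.802 / 0.45)² = 2 × 6.227² = 2 × 38.77 = 77.5.
Round up to the next whole participant.

n = 78 per group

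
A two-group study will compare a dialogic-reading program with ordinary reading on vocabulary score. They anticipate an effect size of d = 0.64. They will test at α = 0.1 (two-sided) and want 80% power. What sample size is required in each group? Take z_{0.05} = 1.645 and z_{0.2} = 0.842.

For two independent groups with equal n: n = 2·((z_{α/2} + z_β) / d)².
z_{α/2} + z_β = 1.645 + 0.842 = 2.487.
n = 2 × (2.487 / 0.64)² = 2 × 3.886² = 2 × 15.10 = 30.2.
Round up to the next whole participant.

n = 31 per group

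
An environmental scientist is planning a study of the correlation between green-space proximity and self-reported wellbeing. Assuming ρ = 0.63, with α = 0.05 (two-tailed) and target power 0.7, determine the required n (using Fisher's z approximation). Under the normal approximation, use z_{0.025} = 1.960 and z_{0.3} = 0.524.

Fisher's z: C = ½·ln((1+r)/(1−r)) = ½·ln(4.4054) = 0.7414.
n = ((z_{α/2} + z_β)/C)² + 3.
(1.960 + 0.524) / 0.7414 = 2.484 / 0.7414 = 3.350.
n = 3.350² + 3 = 11.23 + 3 = 14.2.
Round up.

n = 15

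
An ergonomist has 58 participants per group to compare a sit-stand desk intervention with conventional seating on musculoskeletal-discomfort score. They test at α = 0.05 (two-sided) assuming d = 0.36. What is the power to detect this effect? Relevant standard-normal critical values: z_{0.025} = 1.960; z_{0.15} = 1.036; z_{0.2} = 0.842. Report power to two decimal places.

For two equal groups, power = Φ(d·√(n/2) − z_{α/2}).
d·√(n/2) = 0.36 × √(58/2) = 0.36 × 5.385 = 1.939.
z_β = 1.939 − 1.960 = -0.021.
Power = Φ(-0.021) = 0.491.

power ≈ 0.49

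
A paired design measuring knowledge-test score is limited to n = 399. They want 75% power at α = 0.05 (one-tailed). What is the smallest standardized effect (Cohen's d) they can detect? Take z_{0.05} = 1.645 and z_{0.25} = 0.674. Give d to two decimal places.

For a single sample (or paired design) of n = 399: d_min = (z_{α} + z_β)/√n.
z-sum = 1.645 + 0.674 = 2.319.
d_min = 2.319 / √399 = 2.319 / 19.975 = 0.116.

d_min ≈ 0.12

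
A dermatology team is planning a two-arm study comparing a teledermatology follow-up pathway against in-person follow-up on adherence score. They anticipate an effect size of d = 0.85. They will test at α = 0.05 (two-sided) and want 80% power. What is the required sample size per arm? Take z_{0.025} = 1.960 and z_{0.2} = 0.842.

n = 22 per group

For two independent groups with equal n: n = 2·((z_{α/2} + z_β) / d)².
z_{α/2} + z_β = 1.960 + 0.842 = 2.802.
n = 2 × (2.802 / 0.85)² = 2 × 3.296² = 2 × 10.87 = 21.7.
Round up to the next whole participant.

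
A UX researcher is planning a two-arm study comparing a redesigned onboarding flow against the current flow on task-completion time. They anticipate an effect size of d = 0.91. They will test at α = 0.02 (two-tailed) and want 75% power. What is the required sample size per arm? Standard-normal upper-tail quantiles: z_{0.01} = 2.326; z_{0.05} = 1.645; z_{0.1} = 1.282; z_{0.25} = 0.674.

For two independent groups with equal n: n = 2·((z_{α/2} + z_β) / d)².
z_{α/2} + z_β = 2.326 + 0.674 = 3.000.
n = 2 × (3.000 / 0.91)² = 2 × 3.297² = 2 × 10.87 = 21.7.
Round up to the next whole participant.

n = 22 per group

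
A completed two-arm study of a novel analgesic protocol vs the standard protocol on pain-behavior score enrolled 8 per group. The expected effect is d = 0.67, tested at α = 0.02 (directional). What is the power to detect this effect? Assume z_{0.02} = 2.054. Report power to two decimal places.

power ≈ 0.24

For two equal groups, power = Φ(d·√(n/2) − z_{α}).
d·√(n/2) = 0.67 × √(8/2) = 0.67 × 2.000 = 1.340.
z_β = 1.340 − 2.054 = -0.714.
Power = Φ(-0.714) = 0.238.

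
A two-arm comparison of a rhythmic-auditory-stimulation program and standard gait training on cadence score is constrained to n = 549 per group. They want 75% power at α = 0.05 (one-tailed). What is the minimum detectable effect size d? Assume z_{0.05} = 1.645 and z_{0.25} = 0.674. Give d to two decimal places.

d_min ≈ 0.14

For two independent groups of n = 549 each: d_min = (z_{α} + z_β)·√(2/n).
z-sum = 1.645 + 0.674 = 2.319.
d_min = 2.319 × √(2/549) = 2.319 × 0.0604 = 0.140.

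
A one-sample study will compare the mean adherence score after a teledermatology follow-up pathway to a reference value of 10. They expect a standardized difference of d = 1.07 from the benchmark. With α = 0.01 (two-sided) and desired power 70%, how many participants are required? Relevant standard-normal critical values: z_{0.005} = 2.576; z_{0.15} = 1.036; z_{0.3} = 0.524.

For a one-sample test: n = ((z_{α/2} + z_β) / d)².
z_{α/2} + z_β = 2.576 + 0.524 = 3.100.
n = (3.100 / 1.07)² = 2.897² = 8.39.
Round up.

n = 9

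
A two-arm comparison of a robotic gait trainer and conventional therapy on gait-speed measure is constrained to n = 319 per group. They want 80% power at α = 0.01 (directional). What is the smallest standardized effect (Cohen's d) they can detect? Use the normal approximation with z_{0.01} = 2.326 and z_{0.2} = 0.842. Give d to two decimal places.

For two independent groups of n = 319 each: d_min = (z_{α} + z_β)·√(2/n).
z-sum = 2.326 + 0.842 = 3.168.
d_min = 3.168 × √(2/319) = 3.168 × 0.0792 = 0.251.

d_min ≈ 0.25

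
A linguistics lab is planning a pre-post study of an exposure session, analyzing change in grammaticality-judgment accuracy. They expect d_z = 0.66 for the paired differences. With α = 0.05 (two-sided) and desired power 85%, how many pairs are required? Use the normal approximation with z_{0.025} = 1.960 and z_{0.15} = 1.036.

For a paired (one-sample on differences) test: n = ((z_{α/2} + z_β) / d)².
z_{α/2} + z_β = 1.960 + 1.036 = 2.996.
n = (2.996 / 0.66)² = 4.539² = 20.61.
Round up.

n = 21 pairs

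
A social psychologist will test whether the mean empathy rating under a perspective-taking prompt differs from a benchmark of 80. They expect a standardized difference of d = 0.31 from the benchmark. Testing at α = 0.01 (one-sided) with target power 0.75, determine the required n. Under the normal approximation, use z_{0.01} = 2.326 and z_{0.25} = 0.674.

n = 94

For a one-sample test: n = ((z_{α} + z_β) / d)².
z_{α} + z_β = 2.326 + 0.674 = 3.000.
n = (3.000 / 0.31)² = 9.677² = 93.65.
Round up.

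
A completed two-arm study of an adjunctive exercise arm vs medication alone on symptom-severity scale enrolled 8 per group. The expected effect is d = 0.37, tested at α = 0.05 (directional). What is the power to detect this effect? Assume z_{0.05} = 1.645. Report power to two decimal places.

For two equal groups, power = Φ(d·√(n/2) − z_{α}).
d·√(n/2) = 0.37 × √(8/2) = 0.37 × 2.000 = 0.740.
z_β = 0.740 − 1.645 = -0.905.
Power = Φ(-0.905) = 0.183.

power ≈ 0.18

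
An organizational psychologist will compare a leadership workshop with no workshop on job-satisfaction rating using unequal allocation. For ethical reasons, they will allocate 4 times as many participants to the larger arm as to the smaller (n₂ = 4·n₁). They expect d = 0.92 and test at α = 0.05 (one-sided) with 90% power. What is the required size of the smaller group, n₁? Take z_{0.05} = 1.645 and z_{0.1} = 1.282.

n₁ = 13

With allocation ratio k = n₂/n₁ = 4, Var(x̄₁−x̄₂) = σ²(1/n₁ + 1/(k·n₁)) = σ²·(k+1)/(k·n₁).
So n₁ = (1 + 1/k)·((z_{α} + z_β)/d)² = 1.250 × (2.927/0.92)².
n₁ = 1.250 × 10.12 = 12.7.
Round up: n₁ = 13, giving n₂ = 4 × 13 = 52.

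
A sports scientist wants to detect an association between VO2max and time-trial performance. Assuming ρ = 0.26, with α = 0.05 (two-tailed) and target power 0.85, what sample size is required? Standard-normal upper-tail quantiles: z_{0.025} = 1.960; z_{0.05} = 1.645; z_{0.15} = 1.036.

n = 130

Fisher's z: C = ½·ln((1+r)/(1−r)) = ½·ln(1.7027) = 0.2661.
n = ((z_{α/2} + z_β)/C)² + 3.
(1.960 + 1.036) / 0.2661 = 2.996 / 0.2661 = 11.259.
n = 11.259² + 3 = 126.76 + 3 = 129.8.
Round up.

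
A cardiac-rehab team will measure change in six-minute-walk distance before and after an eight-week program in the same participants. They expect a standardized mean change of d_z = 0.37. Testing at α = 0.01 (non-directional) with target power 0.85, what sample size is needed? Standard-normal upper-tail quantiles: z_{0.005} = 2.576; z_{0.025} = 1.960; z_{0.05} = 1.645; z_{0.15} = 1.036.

n = 96 pairs

For a paired (one-sample on differences) test: n = ((z_{α/2} + z_β) / d)².
z_{α/2} + z_β = 2.576 + 1.036 = 3.612.
n = (3.612 / 0.37)² = 9.762² = 95.30.
Round up.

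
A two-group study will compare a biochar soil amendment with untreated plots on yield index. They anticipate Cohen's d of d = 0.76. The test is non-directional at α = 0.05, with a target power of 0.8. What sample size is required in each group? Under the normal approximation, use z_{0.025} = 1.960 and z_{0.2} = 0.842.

n = 28 per group

For two independent groups with equal n: n = 2·((z_{α/2} + z_β) / d)².
z_{α/2} + z_β = 1.960 + 0.842 = 2.802.
n = 2 × (2.802 / 0.76)² = 2 × 3.687² = 2 × 13.59 = 27.2.
Round up to the next whole participant.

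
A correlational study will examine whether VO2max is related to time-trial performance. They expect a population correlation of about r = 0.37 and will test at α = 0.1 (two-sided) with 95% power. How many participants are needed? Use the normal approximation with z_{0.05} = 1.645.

n = 75

Fisher's z: C = ½·ln((1+r)/(1−r)) = ½·ln(2.1746) = 0.3884.
n = ((z_{α/2} + z_β)/C)² + 3.
(1.645 + 1.645) / 0.3884 = 3.290 / 0.3884 = 8.471.
n = 8.471² + 3 = 71.75 + 3 = 74.8.
Round up.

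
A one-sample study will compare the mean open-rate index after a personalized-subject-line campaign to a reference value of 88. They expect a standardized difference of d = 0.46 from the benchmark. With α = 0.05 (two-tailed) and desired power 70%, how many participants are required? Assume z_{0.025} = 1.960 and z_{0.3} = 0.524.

n = 30

For a one-sample test: n = ((z_{α/2} + z_β) / d)².
z_{α/2} + z_β = 1.960 + 0.524 = 2.484.
n = (2.484 / 0.46)² = 5.400² = 29.16.
Round up.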